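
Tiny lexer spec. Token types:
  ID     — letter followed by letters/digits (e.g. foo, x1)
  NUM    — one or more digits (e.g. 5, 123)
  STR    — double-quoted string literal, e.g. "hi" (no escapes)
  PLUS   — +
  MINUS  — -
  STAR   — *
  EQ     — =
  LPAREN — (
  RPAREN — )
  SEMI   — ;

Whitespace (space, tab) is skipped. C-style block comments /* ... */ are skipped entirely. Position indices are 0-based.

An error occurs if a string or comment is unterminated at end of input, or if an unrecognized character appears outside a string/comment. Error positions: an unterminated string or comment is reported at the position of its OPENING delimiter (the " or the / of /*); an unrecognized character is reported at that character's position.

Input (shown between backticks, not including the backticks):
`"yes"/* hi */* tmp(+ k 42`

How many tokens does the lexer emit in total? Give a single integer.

pos=0: enter STRING mode
pos=0: emit STR "yes" (now at pos=5)
pos=5: enter COMMENT mode (saw '/*')
exit COMMENT mode (now at pos=13)
pos=13: emit STAR '*'
pos=15: emit ID 'tmp' (now at pos=18)
pos=18: emit LPAREN '('
pos=19: emit PLUS '+'
pos=21: emit ID 'k' (now at pos=22)
pos=23: emit NUM '42' (now at pos=25)
DONE. 7 tokens: [STR, STAR, ID, LPAREN, PLUS, ID, NUM]

Answer: 7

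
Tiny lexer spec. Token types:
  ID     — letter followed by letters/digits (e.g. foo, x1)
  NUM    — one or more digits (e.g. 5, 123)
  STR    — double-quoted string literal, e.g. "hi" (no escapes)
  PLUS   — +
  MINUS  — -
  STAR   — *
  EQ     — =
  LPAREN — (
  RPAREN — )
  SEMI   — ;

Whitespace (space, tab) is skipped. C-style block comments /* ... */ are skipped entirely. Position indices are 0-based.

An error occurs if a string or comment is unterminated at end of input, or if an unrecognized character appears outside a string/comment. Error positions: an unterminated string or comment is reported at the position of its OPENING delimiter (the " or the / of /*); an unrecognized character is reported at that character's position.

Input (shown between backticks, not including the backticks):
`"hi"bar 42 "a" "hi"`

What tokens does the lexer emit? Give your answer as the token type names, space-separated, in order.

Answer: STR ID NUM STR STR

Derivation:
pos=0: enter STRING mode
pos=0: emit STR "hi" (now at pos=4)
pos=4: emit ID 'bar' (now at pos=7)
pos=8: emit NUM '42' (now at pos=10)
pos=11: enter STRING mode
pos=11: emit STR "a" (now at pos=14)
pos=15: enter STRING mode
pos=15: emit STR "hi" (now at pos=19)
DONE. 5 tokens: [STR, ID, NUM, STR, STR]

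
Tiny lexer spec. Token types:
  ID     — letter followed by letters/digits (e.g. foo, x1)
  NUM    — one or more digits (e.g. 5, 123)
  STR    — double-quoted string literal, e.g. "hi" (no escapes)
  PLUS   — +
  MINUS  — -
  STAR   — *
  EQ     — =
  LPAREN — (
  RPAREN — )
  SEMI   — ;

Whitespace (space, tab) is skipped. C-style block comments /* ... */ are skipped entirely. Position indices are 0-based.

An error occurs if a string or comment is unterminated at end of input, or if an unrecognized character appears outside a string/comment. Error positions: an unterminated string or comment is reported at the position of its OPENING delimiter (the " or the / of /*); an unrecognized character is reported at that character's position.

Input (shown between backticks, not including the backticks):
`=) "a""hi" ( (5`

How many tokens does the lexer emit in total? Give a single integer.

pos=0: emit EQ '='
pos=1: emit RPAREN ')'
pos=3: enter STRING mode
pos=3: emit STR "a" (now at pos=6)
pos=6: enter STRING mode
pos=6: emit STR "hi" (now at pos=10)
pos=11: emit LPAREN '('
pos=13: emit LPAREN '('
pos=14: emit NUM '5' (now at pos=15)
DONE. 7 tokens: [EQ, RPAREN, STR, STR, LPAREN, LPAREN, NUM]

Answer: 7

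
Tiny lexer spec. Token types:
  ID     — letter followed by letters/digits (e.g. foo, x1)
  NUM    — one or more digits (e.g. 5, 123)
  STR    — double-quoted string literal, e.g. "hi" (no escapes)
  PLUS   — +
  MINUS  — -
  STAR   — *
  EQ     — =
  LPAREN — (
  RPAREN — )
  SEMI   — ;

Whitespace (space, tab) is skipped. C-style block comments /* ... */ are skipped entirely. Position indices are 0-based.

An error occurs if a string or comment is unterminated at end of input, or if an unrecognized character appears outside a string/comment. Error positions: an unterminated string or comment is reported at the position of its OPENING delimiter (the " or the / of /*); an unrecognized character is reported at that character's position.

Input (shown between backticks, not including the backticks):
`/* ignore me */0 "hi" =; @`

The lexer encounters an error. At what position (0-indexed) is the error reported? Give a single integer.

Answer: 25

Derivation:
pos=0: enter COMMENT mode (saw '/*')
exit COMMENT mode (now at pos=15)
pos=15: emit NUM '0' (now at pos=16)
pos=17: enter STRING mode
pos=17: emit STR "hi" (now at pos=21)
pos=22: emit EQ '='
pos=23: emit SEMI ';'
pos=25: ERROR — unrecognized char '@'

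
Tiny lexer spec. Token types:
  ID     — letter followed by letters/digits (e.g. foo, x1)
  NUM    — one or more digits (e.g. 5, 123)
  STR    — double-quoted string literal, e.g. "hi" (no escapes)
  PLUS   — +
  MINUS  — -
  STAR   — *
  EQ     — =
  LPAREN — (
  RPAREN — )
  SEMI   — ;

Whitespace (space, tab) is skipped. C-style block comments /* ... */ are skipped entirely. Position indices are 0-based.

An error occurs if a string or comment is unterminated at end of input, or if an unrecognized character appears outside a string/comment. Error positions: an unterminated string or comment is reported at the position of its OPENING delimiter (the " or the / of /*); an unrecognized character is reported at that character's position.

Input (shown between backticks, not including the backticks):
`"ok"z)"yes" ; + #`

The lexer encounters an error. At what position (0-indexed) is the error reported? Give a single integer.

Answer: 16

Derivation:
pos=0: enter STRING mode
pos=0: emit STR "ok" (now at pos=4)
pos=4: emit ID 'z' (now at pos=5)
pos=5: emit RPAREN ')'
pos=6: enter STRING mode
pos=6: emit STR "yes" (now at pos=11)
pos=12: emit SEMI ';'
pos=14: emit PLUS '+'
pos=16: ERROR — unrecognized char '#'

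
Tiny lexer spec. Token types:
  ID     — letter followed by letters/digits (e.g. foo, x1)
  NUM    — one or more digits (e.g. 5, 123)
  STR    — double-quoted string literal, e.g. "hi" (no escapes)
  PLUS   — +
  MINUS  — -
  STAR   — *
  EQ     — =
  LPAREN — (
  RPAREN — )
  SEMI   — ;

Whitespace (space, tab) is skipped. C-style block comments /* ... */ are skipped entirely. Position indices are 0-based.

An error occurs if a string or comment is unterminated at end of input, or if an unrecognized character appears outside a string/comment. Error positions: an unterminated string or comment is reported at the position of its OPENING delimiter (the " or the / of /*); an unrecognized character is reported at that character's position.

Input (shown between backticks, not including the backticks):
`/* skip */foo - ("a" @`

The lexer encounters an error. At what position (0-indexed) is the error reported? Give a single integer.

pos=0: enter COMMENT mode (saw '/*')
exit COMMENT mode (now at pos=10)
pos=10: emit ID 'foo' (now at pos=13)
pos=14: emit MINUS '-'
pos=16: emit LPAREN '('
pos=17: enter STRING mode
pos=17: emit STR "a" (now at pos=20)
pos=21: ERROR — unrecognized char '@'

Answer: 21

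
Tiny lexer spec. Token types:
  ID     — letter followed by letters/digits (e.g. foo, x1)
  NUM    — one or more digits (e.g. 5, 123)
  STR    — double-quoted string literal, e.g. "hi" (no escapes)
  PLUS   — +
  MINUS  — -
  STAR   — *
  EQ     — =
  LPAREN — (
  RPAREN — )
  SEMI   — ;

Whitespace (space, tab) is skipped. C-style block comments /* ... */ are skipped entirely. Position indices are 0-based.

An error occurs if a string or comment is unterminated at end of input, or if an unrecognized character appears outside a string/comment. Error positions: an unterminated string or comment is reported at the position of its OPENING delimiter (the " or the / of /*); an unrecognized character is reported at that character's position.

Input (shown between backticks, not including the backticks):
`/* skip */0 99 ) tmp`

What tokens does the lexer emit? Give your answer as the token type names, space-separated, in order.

Answer: NUM NUM RPAREN ID

Derivation:
pos=0: enter COMMENT mode (saw '/*')
exit COMMENT mode (now at pos=10)
pos=10: emit NUM '0' (now at pos=11)
pos=12: emit NUM '99' (now at pos=14)
pos=15: emit RPAREN ')'
pos=17: emit ID 'tmp' (now at pos=20)
DONE. 4 tokens: [NUM, NUM, RPAREN, ID]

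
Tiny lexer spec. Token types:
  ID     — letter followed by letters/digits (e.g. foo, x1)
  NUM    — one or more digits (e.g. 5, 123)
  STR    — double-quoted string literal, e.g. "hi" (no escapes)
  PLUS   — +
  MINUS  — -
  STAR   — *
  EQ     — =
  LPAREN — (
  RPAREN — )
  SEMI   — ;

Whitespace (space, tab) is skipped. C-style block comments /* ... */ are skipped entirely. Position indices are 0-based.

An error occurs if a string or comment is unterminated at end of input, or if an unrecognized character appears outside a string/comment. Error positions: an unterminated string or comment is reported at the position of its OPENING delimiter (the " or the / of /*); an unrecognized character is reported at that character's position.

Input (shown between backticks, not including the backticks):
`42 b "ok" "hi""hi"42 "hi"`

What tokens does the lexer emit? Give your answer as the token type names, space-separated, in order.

Answer: NUM ID STR STR STR NUM STR

Derivation:
pos=0: emit NUM '42' (now at pos=2)
pos=3: emit ID 'b' (now at pos=4)
pos=5: enter STRING mode
pos=5: emit STR "ok" (now at pos=9)
pos=10: enter STRING mode
pos=10: emit STR "hi" (now at pos=14)
pos=14: enter STRING mode
pos=14: emit STR "hi" (now at pos=18)
pos=18: emit NUM '42' (now at pos=20)
pos=21: enter STRING mode
pos=21: emit STR "hi" (now at pos=25)
DONE. 7 tokens: [NUM, ID, STR, STR, STR, NUM, STR]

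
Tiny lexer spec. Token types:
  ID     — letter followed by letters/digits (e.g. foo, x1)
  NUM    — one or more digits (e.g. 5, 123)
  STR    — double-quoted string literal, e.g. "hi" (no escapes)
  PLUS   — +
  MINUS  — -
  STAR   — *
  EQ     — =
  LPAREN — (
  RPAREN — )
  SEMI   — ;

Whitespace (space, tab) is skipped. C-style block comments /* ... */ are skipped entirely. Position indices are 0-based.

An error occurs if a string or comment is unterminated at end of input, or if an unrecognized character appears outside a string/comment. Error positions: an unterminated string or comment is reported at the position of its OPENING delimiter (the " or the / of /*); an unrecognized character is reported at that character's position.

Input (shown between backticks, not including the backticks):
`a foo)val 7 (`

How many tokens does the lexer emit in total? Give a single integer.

Answer: 6

Derivation:
pos=0: emit ID 'a' (now at pos=1)
pos=2: emit ID 'foo' (now at pos=5)
pos=5: emit RPAREN ')'
pos=6: emit ID 'val' (now at pos=9)
pos=10: emit NUM '7' (now at pos=11)
pos=12: emit LPAREN '('
DONE. 6 tokens: [ID, ID, RPAREN, ID, NUM, LPAREN]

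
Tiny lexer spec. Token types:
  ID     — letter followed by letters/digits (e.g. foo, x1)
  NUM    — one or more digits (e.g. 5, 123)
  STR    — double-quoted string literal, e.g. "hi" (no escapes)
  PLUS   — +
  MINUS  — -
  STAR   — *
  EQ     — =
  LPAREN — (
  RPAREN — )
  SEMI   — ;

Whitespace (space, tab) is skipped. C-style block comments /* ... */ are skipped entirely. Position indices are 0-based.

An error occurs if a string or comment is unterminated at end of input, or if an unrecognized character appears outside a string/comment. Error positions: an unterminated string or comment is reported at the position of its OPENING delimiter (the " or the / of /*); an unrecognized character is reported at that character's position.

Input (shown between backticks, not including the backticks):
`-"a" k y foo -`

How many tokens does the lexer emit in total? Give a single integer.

Answer: 6

Derivation:
pos=0: emit MINUS '-'
pos=1: enter STRING mode
pos=1: emit STR "a" (now at pos=4)
pos=5: emit ID 'k' (now at pos=6)
pos=7: emit ID 'y' (now at pos=8)
pos=9: emit ID 'foo' (now at pos=12)
pos=13: emit MINUS '-'
DONE. 6 tokens: [MINUS, STR, ID, ID, ID, MINUS]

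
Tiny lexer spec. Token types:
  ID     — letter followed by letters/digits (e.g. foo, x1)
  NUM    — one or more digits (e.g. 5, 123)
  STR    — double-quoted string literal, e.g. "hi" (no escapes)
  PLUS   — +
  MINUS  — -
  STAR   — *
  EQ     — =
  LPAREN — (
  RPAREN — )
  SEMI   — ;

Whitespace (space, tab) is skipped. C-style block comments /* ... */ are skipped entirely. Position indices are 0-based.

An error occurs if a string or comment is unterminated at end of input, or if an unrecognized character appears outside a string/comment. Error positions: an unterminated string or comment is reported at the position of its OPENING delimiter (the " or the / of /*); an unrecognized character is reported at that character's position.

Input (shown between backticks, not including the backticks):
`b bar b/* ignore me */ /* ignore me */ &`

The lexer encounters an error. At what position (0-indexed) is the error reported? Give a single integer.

Answer: 39

Derivation:
pos=0: emit ID 'b' (now at pos=1)
pos=2: emit ID 'bar' (now at pos=5)
pos=6: emit ID 'b' (now at pos=7)
pos=7: enter COMMENT mode (saw '/*')
exit COMMENT mode (now at pos=22)
pos=23: enter COMMENT mode (saw '/*')
exit COMMENT mode (now at pos=38)
pos=39: ERROR — unrecognized char '&'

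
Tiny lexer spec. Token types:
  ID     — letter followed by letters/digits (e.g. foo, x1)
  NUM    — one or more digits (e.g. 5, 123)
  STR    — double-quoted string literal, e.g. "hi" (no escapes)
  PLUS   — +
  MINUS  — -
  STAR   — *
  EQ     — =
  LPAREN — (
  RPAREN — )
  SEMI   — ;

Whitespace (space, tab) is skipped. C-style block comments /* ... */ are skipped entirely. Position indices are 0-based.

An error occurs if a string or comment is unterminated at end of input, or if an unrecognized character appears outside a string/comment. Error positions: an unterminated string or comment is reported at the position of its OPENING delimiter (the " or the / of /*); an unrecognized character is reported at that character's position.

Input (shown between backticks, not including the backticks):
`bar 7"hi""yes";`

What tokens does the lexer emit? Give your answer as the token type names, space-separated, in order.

Answer: ID NUM STR STR SEMI

Derivation:
pos=0: emit ID 'bar' (now at pos=3)
pos=4: emit NUM '7' (now at pos=5)
pos=5: enter STRING mode
pos=5: emit STR "hi" (now at pos=9)
pos=9: enter STRING mode
pos=9: emit STR "yes" (now at pos=14)
pos=14: emit SEMI ';'
DONE. 5 tokens: [ID, NUM, STR, STR, SEMI]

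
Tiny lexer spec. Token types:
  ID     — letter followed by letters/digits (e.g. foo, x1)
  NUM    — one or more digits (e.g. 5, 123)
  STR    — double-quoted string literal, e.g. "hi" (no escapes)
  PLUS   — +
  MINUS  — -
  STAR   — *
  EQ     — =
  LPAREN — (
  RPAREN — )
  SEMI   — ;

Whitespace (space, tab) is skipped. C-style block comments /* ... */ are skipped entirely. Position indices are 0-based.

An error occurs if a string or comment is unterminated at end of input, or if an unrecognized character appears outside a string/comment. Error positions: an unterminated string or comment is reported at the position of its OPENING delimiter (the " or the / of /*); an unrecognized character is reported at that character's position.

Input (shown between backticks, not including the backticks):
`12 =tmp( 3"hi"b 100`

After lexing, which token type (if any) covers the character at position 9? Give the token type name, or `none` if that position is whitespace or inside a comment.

pos=0: emit NUM '12' (now at pos=2)
pos=3: emit EQ '='
pos=4: emit ID 'tmp' (now at pos=7)
pos=7: emit LPAREN '('
pos=9: emit NUM '3' (now at pos=10)
pos=10: enter STRING mode
pos=10: emit STR "hi" (now at pos=14)
pos=14: emit ID 'b' (now at pos=15)
pos=16: emit NUM '100' (now at pos=19)
DONE. 8 tokens: [NUM, EQ, ID, LPAREN, NUM, STR, ID, NUM]
Position 9: char is '3' -> NUM

Answer: NUM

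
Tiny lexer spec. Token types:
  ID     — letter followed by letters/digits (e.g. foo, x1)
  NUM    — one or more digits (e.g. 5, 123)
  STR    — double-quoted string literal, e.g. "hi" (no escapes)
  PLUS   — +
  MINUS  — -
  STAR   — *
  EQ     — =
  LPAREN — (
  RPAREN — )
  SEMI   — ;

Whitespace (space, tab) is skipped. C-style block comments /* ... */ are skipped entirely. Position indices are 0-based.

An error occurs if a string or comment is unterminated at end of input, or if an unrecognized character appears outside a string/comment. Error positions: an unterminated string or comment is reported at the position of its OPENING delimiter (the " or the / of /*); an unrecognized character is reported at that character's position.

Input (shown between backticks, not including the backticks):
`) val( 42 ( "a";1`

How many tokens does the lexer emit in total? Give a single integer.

Answer: 8

Derivation:
pos=0: emit RPAREN ')'
pos=2: emit ID 'val' (now at pos=5)
pos=5: emit LPAREN '('
pos=7: emit NUM '42' (now at pos=9)
pos=10: emit LPAREN '('
pos=12: enter STRING mode
pos=12: emit STR "a" (now at pos=15)
pos=15: emit SEMI ';'
pos=16: emit NUM '1' (now at pos=17)
DONE. 8 tokens: [RPAREN, ID, LPAREN, NUM, LPAREN, STR, SEMI, NUM]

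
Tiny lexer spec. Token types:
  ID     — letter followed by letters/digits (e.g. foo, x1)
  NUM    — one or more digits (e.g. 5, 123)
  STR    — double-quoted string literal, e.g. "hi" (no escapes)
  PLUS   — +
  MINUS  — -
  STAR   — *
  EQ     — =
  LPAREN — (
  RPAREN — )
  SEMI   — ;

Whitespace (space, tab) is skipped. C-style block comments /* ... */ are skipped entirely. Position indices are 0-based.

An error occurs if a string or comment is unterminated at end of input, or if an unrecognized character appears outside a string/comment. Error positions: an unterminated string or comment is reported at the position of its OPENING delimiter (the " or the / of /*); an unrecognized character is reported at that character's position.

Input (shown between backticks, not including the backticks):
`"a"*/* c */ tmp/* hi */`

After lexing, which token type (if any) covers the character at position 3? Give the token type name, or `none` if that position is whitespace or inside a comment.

pos=0: enter STRING mode
pos=0: emit STR "a" (now at pos=3)
pos=3: emit STAR '*'
pos=4: enter COMMENT mode (saw '/*')
exit COMMENT mode (now at pos=11)
pos=12: emit ID 'tmp' (now at pos=15)
pos=15: enter COMMENT mode (saw '/*')
exit COMMENT mode (now at pos=23)
DONE. 3 tokens: [STR, STAR, ID]
Position 3: char is '*' -> STAR

Answer: STAR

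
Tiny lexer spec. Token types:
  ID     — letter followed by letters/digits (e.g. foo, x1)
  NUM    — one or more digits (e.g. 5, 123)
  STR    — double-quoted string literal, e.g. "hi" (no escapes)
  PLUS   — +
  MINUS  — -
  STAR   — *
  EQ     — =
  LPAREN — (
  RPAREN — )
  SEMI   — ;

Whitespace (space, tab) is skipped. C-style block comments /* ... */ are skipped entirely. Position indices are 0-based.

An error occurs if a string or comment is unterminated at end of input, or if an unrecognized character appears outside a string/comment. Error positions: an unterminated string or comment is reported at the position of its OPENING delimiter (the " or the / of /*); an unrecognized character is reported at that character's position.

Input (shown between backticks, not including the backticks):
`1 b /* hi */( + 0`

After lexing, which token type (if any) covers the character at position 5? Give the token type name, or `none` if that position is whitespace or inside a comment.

pos=0: emit NUM '1' (now at pos=1)
pos=2: emit ID 'b' (now at pos=3)
pos=4: enter COMMENT mode (saw '/*')
exit COMMENT mode (now at pos=12)
pos=12: emit LPAREN '('
pos=14: emit PLUS '+'
pos=16: emit NUM '0' (now at pos=17)
DONE. 5 tokens: [NUM, ID, LPAREN, PLUS, NUM]
Position 5: char is '*' -> none

Answer: none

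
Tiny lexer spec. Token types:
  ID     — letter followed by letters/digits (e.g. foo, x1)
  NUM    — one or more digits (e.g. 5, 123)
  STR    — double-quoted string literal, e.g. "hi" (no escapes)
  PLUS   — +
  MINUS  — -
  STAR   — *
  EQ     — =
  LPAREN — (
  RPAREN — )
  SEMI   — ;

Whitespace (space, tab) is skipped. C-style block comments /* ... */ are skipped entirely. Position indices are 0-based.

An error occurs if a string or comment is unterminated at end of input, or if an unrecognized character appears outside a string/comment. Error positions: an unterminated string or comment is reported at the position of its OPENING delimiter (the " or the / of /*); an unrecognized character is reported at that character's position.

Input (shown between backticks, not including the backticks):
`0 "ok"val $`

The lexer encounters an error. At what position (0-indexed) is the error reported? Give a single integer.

pos=0: emit NUM '0' (now at pos=1)
pos=2: enter STRING mode
pos=2: emit STR "ok" (now at pos=6)
pos=6: emit ID 'val' (now at pos=9)
pos=10: ERROR — unrecognized char '$'

Answer: 10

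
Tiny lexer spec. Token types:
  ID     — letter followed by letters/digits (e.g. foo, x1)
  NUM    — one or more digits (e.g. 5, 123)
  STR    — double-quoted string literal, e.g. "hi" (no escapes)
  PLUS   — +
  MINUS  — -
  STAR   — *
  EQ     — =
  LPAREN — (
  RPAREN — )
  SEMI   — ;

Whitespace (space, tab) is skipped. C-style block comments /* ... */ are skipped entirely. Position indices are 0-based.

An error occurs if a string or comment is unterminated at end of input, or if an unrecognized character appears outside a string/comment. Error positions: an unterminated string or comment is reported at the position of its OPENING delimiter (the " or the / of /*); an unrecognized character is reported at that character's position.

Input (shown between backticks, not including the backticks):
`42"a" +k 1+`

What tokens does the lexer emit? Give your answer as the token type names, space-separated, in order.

Answer: NUM STR PLUS ID NUM PLUS

Derivation:
pos=0: emit NUM '42' (now at pos=2)
pos=2: enter STRING mode
pos=2: emit STR "a" (now at pos=5)
pos=6: emit PLUS '+'
pos=7: emit ID 'k' (now at pos=8)
pos=9: emit NUM '1' (now at pos=10)
pos=10: emit PLUS '+'
DONE. 6 tokens: [NUM, STR, PLUS, ID, NUM, PLUS]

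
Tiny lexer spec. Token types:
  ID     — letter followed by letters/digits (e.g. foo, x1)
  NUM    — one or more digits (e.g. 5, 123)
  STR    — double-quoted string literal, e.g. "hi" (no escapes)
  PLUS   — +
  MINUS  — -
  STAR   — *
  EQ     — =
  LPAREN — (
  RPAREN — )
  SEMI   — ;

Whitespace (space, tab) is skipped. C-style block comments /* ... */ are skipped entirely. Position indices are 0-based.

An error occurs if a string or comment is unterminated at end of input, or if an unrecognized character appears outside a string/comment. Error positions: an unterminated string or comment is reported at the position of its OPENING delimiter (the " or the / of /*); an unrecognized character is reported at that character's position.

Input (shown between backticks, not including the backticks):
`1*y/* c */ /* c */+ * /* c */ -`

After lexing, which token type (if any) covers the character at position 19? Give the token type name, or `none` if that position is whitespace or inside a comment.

Answer: none

Derivation:
pos=0: emit NUM '1' (now at pos=1)
pos=1: emit STAR '*'
pos=2: emit ID 'y' (now at pos=3)
pos=3: enter COMMENT mode (saw '/*')
exit COMMENT mode (now at pos=10)
pos=11: enter COMMENT mode (saw '/*')
exit COMMENT mode (now at pos=18)
pos=18: emit PLUS '+'
pos=20: emit STAR '*'
pos=22: enter COMMENT mode (saw '/*')
exit COMMENT mode (now at pos=29)
pos=30: emit MINUS '-'
DONE. 6 tokens: [NUM, STAR, ID, PLUS, STAR, MINUS]
Position 19: char is ' ' -> none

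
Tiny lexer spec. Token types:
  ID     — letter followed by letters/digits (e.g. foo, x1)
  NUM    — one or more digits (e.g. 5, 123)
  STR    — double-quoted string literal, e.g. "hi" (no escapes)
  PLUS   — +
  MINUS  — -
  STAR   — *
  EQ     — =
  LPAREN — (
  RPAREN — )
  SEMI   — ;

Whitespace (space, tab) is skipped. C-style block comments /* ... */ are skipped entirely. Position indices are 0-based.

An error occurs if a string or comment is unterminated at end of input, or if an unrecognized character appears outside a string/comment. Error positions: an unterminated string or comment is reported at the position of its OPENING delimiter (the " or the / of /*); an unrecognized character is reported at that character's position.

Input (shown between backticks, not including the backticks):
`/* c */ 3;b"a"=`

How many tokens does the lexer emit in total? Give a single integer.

Answer: 5

Derivation:
pos=0: enter COMMENT mode (saw '/*')
exit COMMENT mode (now at pos=7)
pos=8: emit NUM '3' (now at pos=9)
pos=9: emit SEMI ';'
pos=10: emit ID 'b' (now at pos=11)
pos=11: enter STRING mode
pos=11: emit STR "a" (now at pos=14)
pos=14: emit EQ '='
DONE. 5 tokens: [NUM, SEMI, ID, STR, EQ]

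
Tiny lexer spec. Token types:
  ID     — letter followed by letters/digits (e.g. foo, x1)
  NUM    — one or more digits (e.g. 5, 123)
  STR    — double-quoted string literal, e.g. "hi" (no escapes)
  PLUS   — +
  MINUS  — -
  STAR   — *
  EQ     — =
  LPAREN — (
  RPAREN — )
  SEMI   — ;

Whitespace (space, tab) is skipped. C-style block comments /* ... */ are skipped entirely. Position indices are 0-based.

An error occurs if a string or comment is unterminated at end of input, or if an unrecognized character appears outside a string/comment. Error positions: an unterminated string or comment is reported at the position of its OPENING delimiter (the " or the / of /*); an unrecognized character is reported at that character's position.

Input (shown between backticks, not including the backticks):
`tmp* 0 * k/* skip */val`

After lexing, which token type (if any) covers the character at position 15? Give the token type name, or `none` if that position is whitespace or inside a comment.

Answer: none

Derivation:
pos=0: emit ID 'tmp' (now at pos=3)
pos=3: emit STAR '*'
pos=5: emit NUM '0' (now at pos=6)
pos=7: emit STAR '*'
pos=9: emit ID 'k' (now at pos=10)
pos=10: enter COMMENT mode (saw '/*')
exit COMMENT mode (now at pos=20)
pos=20: emit ID 'val' (now at pos=23)
DONE. 6 tokens: [ID, STAR, NUM, STAR, ID, ID]
Position 15: char is 'i' -> none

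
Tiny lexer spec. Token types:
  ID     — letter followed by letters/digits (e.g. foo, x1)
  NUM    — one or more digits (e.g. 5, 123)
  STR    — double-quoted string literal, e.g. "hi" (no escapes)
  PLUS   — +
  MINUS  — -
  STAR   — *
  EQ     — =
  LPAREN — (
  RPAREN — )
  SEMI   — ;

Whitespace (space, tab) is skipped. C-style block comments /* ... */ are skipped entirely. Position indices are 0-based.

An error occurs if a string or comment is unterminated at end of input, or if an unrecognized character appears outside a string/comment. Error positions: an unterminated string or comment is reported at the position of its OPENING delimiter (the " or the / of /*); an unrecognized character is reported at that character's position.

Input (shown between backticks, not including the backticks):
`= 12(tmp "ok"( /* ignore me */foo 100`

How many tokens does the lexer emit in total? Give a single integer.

pos=0: emit EQ '='
pos=2: emit NUM '12' (now at pos=4)
pos=4: emit LPAREN '('
pos=5: emit ID 'tmp' (now at pos=8)
pos=9: enter STRING mode
pos=9: emit STR "ok" (now at pos=13)
pos=13: emit LPAREN '('
pos=15: enter COMMENT mode (saw '/*')
exit COMMENT mode (now at pos=30)
pos=30: emit ID 'foo' (now at pos=33)
pos=34: emit NUM '100' (now at pos=37)
DONE. 8 tokens: [EQ, NUM, LPAREN, ID, STR, LPAREN, ID, NUM]

Answer: 8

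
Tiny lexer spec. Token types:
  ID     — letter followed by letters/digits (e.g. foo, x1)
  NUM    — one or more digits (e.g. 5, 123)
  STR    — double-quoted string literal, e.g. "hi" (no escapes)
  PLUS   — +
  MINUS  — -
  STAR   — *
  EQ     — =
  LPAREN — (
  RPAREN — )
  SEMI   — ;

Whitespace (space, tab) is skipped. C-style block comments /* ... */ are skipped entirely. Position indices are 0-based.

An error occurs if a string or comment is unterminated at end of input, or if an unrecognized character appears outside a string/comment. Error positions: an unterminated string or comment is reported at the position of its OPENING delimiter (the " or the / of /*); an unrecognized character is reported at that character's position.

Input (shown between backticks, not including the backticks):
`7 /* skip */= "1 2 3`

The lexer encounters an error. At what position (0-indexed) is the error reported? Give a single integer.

pos=0: emit NUM '7' (now at pos=1)
pos=2: enter COMMENT mode (saw '/*')
exit COMMENT mode (now at pos=12)
pos=12: emit EQ '='
pos=14: enter STRING mode
pos=14: ERROR — unterminated string

Answer: 14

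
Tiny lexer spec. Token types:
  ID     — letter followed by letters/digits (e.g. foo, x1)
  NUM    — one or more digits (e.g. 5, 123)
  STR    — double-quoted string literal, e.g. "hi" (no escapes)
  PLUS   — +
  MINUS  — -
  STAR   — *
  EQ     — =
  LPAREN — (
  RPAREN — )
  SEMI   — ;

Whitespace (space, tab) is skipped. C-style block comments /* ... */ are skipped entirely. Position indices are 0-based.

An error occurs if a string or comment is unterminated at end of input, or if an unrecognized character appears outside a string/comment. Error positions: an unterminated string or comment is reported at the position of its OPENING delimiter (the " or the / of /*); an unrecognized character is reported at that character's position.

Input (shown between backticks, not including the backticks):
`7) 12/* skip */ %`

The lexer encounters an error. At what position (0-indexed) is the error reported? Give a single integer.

Answer: 16

Derivation:
pos=0: emit NUM '7' (now at pos=1)
pos=1: emit RPAREN ')'
pos=3: emit NUM '12' (now at pos=5)
pos=5: enter COMMENT mode (saw '/*')
exit COMMENT mode (now at pos=15)
pos=16: ERROR — unrecognized char '%'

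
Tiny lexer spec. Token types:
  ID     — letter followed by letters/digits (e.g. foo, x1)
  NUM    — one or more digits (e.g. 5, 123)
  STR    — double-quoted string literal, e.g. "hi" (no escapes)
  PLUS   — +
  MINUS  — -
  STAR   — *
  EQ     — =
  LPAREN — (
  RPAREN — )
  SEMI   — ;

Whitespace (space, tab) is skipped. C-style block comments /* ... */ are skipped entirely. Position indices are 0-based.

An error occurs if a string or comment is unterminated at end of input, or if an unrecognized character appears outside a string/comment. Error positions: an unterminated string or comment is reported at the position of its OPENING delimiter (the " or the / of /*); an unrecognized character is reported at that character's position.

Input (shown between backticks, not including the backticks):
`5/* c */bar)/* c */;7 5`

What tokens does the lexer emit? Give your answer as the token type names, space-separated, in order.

Answer: NUM ID RPAREN SEMI NUM NUM

Derivation:
pos=0: emit NUM '5' (now at pos=1)
pos=1: enter COMMENT mode (saw '/*')
exit COMMENT mode (now at pos=8)
pos=8: emit ID 'bar' (now at pos=11)
pos=11: emit RPAREN ')'
pos=12: enter COMMENT mode (saw '/*')
exit COMMENT mode (now at pos=19)
pos=19: emit SEMI ';'
pos=20: emit NUM '7' (now at pos=21)
pos=22: emit NUM '5' (now at pos=23)
DONE. 6 tokens: [NUM, ID, RPAREN, SEMI, NUM, NUM]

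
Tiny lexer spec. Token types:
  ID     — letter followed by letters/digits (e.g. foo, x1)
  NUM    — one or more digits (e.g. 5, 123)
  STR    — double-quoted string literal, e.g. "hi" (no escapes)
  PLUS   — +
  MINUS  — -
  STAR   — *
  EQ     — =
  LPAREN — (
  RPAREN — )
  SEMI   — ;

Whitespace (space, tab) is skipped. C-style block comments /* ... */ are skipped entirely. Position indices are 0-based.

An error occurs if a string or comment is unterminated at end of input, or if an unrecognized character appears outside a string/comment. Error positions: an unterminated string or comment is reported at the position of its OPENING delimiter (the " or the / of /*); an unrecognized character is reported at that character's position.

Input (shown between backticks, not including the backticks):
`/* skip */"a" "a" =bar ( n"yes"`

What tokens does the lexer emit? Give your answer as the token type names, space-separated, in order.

pos=0: enter COMMENT mode (saw '/*')
exit COMMENT mode (now at pos=10)
pos=10: enter STRING mode
pos=10: emit STR "a" (now at pos=13)
pos=14: enter STRING mode
pos=14: emit STR "a" (now at pos=17)
pos=18: emit EQ '='
pos=19: emit ID 'bar' (now at pos=22)
pos=23: emit LPAREN '('
pos=25: emit ID 'n' (now at pos=26)
pos=26: enter STRING mode
pos=26: emit STR "yes" (now at pos=31)
DONE. 7 tokens: [STR, STR, EQ, ID, LPAREN, ID, STR]

Answer: STR STR EQ ID LPAREN ID STR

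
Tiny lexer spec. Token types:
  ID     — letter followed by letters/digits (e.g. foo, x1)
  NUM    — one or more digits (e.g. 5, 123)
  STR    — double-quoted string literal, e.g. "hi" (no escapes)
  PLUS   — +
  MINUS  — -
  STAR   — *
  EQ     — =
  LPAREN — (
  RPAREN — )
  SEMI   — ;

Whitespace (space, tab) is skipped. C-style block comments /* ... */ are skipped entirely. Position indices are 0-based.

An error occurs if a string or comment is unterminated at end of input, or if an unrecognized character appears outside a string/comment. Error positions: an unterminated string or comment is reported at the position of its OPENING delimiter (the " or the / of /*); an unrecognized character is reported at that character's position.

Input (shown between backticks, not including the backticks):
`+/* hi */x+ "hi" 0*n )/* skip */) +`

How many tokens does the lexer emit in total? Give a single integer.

Answer: 10

Derivation:
pos=0: emit PLUS '+'
pos=1: enter COMMENT mode (saw '/*')
exit COMMENT mode (now at pos=9)
pos=9: emit ID 'x' (now at pos=10)
pos=10: emit PLUS '+'
pos=12: enter STRING mode
pos=12: emit STR "hi" (now at pos=16)
pos=17: emit NUM '0' (now at pos=18)
pos=18: emit STAR '*'
pos=19: emit ID 'n' (now at pos=20)
pos=21: emit RPAREN ')'
pos=22: enter COMMENT mode (saw '/*')
exit COMMENT mode (now at pos=32)
pos=32: emit RPAREN ')'
pos=34: emit PLUS '+'
DONE. 10 tokens: [PLUS, ID, PLUS, STR, NUM, STAR, ID, RPAREN, RPAREN, PLUS]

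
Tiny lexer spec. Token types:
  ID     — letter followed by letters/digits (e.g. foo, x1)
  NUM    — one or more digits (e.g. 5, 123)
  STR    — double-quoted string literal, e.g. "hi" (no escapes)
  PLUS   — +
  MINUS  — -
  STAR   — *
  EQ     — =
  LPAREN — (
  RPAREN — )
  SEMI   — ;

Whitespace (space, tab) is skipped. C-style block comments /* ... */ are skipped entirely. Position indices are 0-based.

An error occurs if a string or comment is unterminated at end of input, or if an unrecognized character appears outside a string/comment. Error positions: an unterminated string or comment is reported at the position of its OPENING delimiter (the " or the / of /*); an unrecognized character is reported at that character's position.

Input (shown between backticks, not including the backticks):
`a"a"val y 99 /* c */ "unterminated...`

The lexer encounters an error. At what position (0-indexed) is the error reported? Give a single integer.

pos=0: emit ID 'a' (now at pos=1)
pos=1: enter STRING mode
pos=1: emit STR "a" (now at pos=4)
pos=4: emit ID 'val' (now at pos=7)
pos=8: emit ID 'y' (now at pos=9)
pos=10: emit NUM '99' (now at pos=12)
pos=13: enter COMMENT mode (saw '/*')
exit COMMENT mode (now at pos=20)
pos=21: enter STRING mode
pos=21: ERROR — unterminated string

Answer: 21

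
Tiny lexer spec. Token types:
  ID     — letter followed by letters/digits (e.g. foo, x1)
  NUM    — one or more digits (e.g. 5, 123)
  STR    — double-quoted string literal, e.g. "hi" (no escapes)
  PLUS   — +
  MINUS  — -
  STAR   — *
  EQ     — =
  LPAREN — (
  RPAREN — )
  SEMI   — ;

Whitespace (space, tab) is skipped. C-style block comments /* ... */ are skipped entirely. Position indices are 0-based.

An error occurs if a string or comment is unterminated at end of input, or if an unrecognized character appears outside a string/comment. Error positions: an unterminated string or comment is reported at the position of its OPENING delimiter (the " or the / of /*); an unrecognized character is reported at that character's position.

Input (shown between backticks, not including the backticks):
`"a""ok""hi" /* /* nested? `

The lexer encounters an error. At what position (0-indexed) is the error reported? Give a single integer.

pos=0: enter STRING mode
pos=0: emit STR "a" (now at pos=3)
pos=3: enter STRING mode
pos=3: emit STR "ok" (now at pos=7)
pos=7: enter STRING mode
pos=7: emit STR "hi" (now at pos=11)
pos=12: enter COMMENT mode (saw '/*')
pos=12: ERROR — unterminated comment (reached EOF)

Answer: 12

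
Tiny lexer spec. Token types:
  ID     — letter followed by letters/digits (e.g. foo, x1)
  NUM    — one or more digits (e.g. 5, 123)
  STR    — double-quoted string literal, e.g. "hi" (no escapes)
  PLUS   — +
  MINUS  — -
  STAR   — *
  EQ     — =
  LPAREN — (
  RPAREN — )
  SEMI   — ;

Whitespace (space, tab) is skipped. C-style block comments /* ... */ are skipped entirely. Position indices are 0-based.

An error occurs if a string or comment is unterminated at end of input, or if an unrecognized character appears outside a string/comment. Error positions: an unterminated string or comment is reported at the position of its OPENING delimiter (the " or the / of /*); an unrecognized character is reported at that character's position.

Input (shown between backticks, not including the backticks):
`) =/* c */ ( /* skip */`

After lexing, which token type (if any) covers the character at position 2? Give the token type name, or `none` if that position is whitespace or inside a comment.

pos=0: emit RPAREN ')'
pos=2: emit EQ '='
pos=3: enter COMMENT mode (saw '/*')
exit COMMENT mode (now at pos=10)
pos=11: emit LPAREN '('
pos=13: enter COMMENT mode (saw '/*')
exit COMMENT mode (now at pos=23)
DONE. 3 tokens: [RPAREN, EQ, LPAREN]
Position 2: char is '=' -> EQ

Answer: EQ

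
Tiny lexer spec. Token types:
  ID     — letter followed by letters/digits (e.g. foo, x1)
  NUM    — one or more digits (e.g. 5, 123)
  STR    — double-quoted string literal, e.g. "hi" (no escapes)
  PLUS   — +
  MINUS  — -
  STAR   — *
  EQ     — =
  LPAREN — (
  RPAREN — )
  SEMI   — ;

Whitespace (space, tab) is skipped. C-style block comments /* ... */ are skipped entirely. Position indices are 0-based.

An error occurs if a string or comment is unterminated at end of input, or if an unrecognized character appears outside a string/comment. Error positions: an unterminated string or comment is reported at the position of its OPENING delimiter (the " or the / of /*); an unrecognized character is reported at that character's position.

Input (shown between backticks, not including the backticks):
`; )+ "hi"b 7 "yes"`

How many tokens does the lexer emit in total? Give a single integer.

pos=0: emit SEMI ';'
pos=2: emit RPAREN ')'
pos=3: emit PLUS '+'
pos=5: enter STRING mode
pos=5: emit STR "hi" (now at pos=9)
pos=9: emit ID 'b' (now at pos=10)
pos=11: emit NUM '7' (now at pos=12)
pos=13: enter STRING mode
pos=13: emit STR "yes" (now at pos=18)
DONE. 7 tokens: [SEMI, RPAREN, PLUS, STR, ID, NUM, STR]

Answer: 7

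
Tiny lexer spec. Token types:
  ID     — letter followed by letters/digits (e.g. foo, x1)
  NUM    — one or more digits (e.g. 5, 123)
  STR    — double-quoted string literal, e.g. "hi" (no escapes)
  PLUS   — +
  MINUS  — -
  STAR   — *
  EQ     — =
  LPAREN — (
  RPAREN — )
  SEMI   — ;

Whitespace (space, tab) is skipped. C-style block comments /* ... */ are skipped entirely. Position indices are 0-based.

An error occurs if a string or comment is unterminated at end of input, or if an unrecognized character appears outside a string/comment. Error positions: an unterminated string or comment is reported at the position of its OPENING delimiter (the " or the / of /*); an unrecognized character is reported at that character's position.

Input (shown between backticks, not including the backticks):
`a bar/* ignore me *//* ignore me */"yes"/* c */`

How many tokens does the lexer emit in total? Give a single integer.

Answer: 3

Derivation:
pos=0: emit ID 'a' (now at pos=1)
pos=2: emit ID 'bar' (now at pos=5)
pos=5: enter COMMENT mode (saw '/*')
exit COMMENT mode (now at pos=20)
pos=20: enter COMMENT mode (saw '/*')
exit COMMENT mode (now at pos=35)
pos=35: enter STRING mode
pos=35: emit STR "yes" (now at pos=40)
pos=40: enter COMMENT mode (saw '/*')
exit COMMENT mode (now at pos=47)
DONE. 3 tokens: [ID, ID, STR]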